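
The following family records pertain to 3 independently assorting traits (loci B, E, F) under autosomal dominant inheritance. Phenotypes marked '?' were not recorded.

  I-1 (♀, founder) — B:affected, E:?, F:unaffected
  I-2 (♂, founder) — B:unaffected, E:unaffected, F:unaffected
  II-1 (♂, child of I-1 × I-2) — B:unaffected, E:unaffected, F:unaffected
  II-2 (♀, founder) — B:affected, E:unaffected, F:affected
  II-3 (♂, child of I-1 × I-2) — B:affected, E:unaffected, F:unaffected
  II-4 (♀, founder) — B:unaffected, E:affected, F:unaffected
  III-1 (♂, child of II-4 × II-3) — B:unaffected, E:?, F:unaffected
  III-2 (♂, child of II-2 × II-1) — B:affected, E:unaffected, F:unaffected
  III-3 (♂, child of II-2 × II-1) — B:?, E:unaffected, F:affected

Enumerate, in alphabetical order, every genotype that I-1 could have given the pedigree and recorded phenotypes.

I-1 ∈ {Bb Ee ff, Bb ee ff}

B/I-1 aff ·: Bb
B/I-2 un ·: bb
B/II-1 un I-1×I-2: bb
B/II-2 aff ·: Bb|BB
B/II-3 aff I-1×I-2: Bb
B/II-4 un ·: bb
B/III-1 un II-4×II-3: bb
B/III-2 aff II-2×II-1: Bb
B/III-3 ? II-2×II-1: bb|Bb
⇒ B over [I-1,I-2,II-1,II-2,II-3,II-4,III-1,III-2,III-3]: 3 consistent
E/I-1 ? ·: ee|Ee
E/I-2 un ·: ee
E/II-1 un I-1×I-2: ee
E/II-2 un ·: ee
E/II-3 un I-1×I-2: ee
E/II-4 aff ·: Ee|EE
E/III-1 ? II-4×II-3: ee|Ee
E/III-2 un II-2×II-1: ee
E/III-3 un II-2×II-1: ee
⇒ E over [I-1,I-2,II-1,II-2,II-3,II-4,III-1,III-2,III-3]: 6 consistent
F/I-1 un ·: ff
F/I-2 un ·: ff
F/II-1 un I-1×I-2: ff
F/II-2 aff ·: Ff
F/II-3 un I-1×I-2: ff
F/II-4 un ·: ff
F/III-1 un II-4×II-3: ff
F/III-2 un II-2×II-1: ff
F/III-3 aff II-2×II-1: Ff
⇒ F over [I-1,I-2,II-1,II-2,II-3,II-4,III-1,III-2,III-3]: 1 consistent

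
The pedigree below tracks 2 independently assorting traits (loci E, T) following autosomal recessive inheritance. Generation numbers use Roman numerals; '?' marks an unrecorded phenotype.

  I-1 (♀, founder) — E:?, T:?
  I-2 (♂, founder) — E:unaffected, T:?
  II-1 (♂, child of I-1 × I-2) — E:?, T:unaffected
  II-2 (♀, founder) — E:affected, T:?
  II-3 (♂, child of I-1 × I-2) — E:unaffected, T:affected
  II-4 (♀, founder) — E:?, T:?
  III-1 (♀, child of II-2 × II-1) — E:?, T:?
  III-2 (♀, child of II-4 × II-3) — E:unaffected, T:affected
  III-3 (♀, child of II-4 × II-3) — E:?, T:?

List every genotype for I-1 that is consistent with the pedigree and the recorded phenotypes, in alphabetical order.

I-1 ∈ {EE Tt, EE tt, Ee Tt, Ee tt, ee Tt, ee tt}

E/I-1 ? ·: EE|Ee|ee
E/I-2 un ·: EE|Ee
E/II-1 ? I-1×I-2: EE|Ee|ee
E/II-2 aff ·: ee
E/II-3 un I-1×I-2: EE|Ee
E/II-4 ? ·: EE|Ee|ee
E/III-1 ? II-2×II-1: Ee|ee
E/III-2 un II-4×II-3: EE|Ee
E/III-3 ? II-4×II-3: EE|Ee|ee
⇒ E over [I-1,I-2,II-1,II-2,II-3,II-4,III-1,III-2,III-3]: 246 consistent
T/I-1 ? ·: Tt|tt
T/I-2 ? ·: Tt|tt
T/II-1 un I-1×I-2: TT|Tt
T/II-2 ? ·: TT|Tt|tt
T/II-3 aff I-1×I-2: tt
T/II-4 ? ·: Tt|tt
T/III-1 ? II-2×II-1: TT|Tt|tt
T/III-2 aff II-4×II-3: tt
T/III-3 ? II-4×II-3: Tt|tt
⇒ T over [I-1,I-2,II-1,II-2,II-3,II-4,III-1,III-2,III-3]: 75 consistent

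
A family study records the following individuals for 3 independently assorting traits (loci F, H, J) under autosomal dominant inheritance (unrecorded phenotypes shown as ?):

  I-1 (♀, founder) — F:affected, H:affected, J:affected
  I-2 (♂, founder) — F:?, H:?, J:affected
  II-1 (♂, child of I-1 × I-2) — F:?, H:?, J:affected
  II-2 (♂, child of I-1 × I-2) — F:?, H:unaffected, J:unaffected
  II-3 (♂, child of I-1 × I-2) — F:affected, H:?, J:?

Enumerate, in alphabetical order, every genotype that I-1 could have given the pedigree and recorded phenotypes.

I-1 ∈ {FF Hh Jj, Ff Hh Jj}

F/I-1 aff ·: Ff|FF
F/I-2 ? ·: ff|Ff|FF
F/II-1 ? I-1×I-2: ff|Ff|FF
F/II-2 ? I-1×I-2: ff|Ff|FF
F/II-3 aff I-1×I-2: Ff|FF
⇒ F over [I-1,I-2,II-1,II-2,II-3]: 40 consistent
H/I-1 aff ·: Hh
H/I-2 ? ·: hh|Hh
H/II-1 ? I-1×I-2: hh|Hh|HH
H/II-2 un I-1×I-2: hh
H/II-3 ? I-1×I-2: hh|Hh|HH
⇒ H over [I-1,I-2,II-1,II-2,II-3]: 13 consistent
J/I-1 aff ·: Jj
J/I-2 aff ·: Jj
J/II-1 aff I-1×I-2: Jj|JJ
J/II-2 un I-1×I-2: jj
J/II-3 ? I-1×I-2: jj|Jj|JJ
⇒ J over [I-1,I-2,II-1,II-2,II-3]: 6 consistent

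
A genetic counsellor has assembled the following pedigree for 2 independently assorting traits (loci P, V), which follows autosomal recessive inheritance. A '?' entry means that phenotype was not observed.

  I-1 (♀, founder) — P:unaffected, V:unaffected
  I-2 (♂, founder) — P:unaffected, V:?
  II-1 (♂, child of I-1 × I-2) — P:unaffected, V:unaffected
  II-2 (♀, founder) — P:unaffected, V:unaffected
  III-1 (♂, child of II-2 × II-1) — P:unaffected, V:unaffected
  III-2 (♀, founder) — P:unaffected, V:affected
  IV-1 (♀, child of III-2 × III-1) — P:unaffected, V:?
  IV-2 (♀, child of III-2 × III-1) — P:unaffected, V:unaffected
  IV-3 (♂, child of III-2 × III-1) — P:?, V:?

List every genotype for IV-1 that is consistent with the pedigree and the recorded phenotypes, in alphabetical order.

IV-1 ∈ {PP Vv, PP vv, Pp Vv, Pp vv}

P/I-1 un ·: PP|Pp
P/I-2 un ·: PP|Pp
P/II-1 un I-1×I-2: PP|Pp
P/II-2 un ·: PP|Pp
P/III-1 un II-2×II-1: PP|Pp
P/III-2 un ·: PP|Pp
P/IV-1 un III-2×III-1: PP|Pp
P/IV-2 un III-2×III-1: PP|Pp
P/IV-3 ? III-2×III-1: PP|Pp|pp
⇒ P over [I-1,I-2,II-1,II-2,III-1,III-2,IV-1,IV-2,IV-3]: 326 consistent
V/I-1 un ·: VV|Vv
V/I-2 ? ·: VV|Vv|vv
V/II-1 un I-1×I-2: VV|Vv
V/II-2 un ·: VV|Vv
V/III-1 un II-2×II-1: VV|Vv
V/III-2 aff ·: vv
V/IV-1 ? III-2×III-1: Vv|vv
V/IV-2 un III-2×III-1: Vv
V/IV-3 ? III-2×III-1: Vv|vv
⇒ V over [I-1,I-2,II-1,II-2,III-1,III-2,IV-1,IV-2,IV-3]: 74 consistent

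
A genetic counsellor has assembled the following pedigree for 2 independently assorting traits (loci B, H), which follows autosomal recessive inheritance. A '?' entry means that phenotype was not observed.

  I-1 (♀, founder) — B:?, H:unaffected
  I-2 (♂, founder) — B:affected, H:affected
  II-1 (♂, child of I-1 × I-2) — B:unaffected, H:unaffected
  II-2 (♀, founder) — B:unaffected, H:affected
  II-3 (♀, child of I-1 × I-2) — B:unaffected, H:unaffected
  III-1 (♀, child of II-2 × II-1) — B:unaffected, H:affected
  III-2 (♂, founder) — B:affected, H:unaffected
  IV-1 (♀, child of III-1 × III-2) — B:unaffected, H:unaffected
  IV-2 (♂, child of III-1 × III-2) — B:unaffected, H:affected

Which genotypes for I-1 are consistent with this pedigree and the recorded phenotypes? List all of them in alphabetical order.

B/I-1 ? ·: BB|Bb
B/I-2 aff ·: bb
B/II-1 un I-1×I-2: Bb
B/II-2 un ·: BB|Bb
B/II-3 un I-1×I-2: Bb
B/III-1 un II-2×II-1: BB|Bb
B/III-2 aff ·: bb
B/IV-1 un III-1×III-2: Bb
B/IV-2 un III-1×III-2: Bb
⇒ B over [I-1,I-2,II-1,II-2,II-3,III-1,III-2,IV-1,IV-2]: 8 consistent
H/I-1 un ·: HH|Hh
H/I-2 aff ·: hh
H/II-1 un I-1×I-2: Hh
H/II-2 aff ·: hh
H/II-3 un I-1×I-2: Hh
H/III-1 aff II-2×II-1: hh
H/III-2 un ·: Hh
H/IV-1 un III-1×III-2: Hh
H/IV-2 aff III-1×III-2: hh
⇒ H over [I-1,I-2,II-1,II-2,II-3,III-1,III-2,IV-1,IV-2]: 2 consistent

I-1 ∈ {BB HH, BB Hh, Bb HH, Bb Hh}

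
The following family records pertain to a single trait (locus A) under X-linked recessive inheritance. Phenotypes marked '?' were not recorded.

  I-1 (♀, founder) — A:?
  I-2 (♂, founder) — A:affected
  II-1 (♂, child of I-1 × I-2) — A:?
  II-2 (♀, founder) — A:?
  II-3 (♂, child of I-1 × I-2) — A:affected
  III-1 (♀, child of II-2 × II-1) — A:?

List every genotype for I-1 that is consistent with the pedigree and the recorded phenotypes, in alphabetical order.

A/I-1 ? ·: X^AX^a|X^aX^a
A/I-2 aff ·: X^aY
A/II-1 ? I-1×I-2: X^AY|X^aY
A/II-2 ? ·: X^AX^A|X^AX^a|X^aX^a
A/II-3 aff I-1×I-2: X^aY
A/III-1 ? II-2×II-1: X^AX^A|X^AX^a|X^aX^a
⇒ A over [I-1,I-2,II-1,II-2,II-3,III-1]: 12 consistent

I-1 ∈ {X^AX^a, X^aX^a}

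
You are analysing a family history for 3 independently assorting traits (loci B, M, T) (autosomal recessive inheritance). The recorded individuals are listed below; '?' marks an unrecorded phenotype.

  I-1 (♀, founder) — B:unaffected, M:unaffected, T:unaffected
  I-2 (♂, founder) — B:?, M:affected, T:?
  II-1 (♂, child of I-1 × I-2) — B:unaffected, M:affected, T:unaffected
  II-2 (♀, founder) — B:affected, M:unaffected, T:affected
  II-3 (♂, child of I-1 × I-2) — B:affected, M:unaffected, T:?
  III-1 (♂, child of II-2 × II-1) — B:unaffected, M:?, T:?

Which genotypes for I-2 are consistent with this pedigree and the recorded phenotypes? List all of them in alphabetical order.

B/I-1 un ·: Bb
B/I-2 ? ·: Bb|bb
B/II-1 un I-1×I-2: BB|Bb
B/II-2 aff ·: bb
B/II-3 aff I-1×I-2: bb
B/III-1 un II-2×II-1: Bb
⇒ B over [I-1,I-2,II-1,II-2,II-3,III-1]: 3 consistent
M/I-1 un ·: Mm
M/I-2 aff ·: mm
M/II-1 aff I-1×I-2: mm
M/II-2 un ·: MM|Mm
M/II-3 un I-1×I-2: Mm
M/III-1 ? II-2×II-1: Mm|mm
⇒ M over [I-1,I-2,II-1,II-2,II-3,III-1]: 3 consistent
T/I-1 un ·: TT|Tt
T/I-2 ? ·: TT|Tt|tt
T/II-1 un I-1×I-2: TT|Tt
T/II-2 aff ·: tt
T/II-3 ? I-1×I-2: TT|Tt|tt
T/III-1 ? II-2×II-1: Tt|tt
⇒ T over [I-1,I-2,II-1,II-2,II-3,III-1]: 28 consistent

I-2 ∈ {Bb mm TT, Bb mm Tt, Bb mm tt, bb mm TT, bb mm Tt, bb mm tt}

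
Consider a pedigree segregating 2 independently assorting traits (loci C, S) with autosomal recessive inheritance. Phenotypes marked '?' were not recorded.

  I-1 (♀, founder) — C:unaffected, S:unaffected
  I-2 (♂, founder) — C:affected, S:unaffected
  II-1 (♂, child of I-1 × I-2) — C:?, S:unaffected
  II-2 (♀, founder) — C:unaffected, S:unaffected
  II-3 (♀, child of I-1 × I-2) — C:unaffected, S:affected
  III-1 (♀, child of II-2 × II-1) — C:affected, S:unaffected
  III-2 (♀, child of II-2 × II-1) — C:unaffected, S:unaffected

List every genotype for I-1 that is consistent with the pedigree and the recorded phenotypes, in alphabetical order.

C/I-1 un ·: CC|Cc
C/I-2 aff ·: cc
C/II-1 ? I-1×I-2: Cc|cc
C/II-2 un ·: Cc
C/II-3 un I-1×I-2: Cc
C/III-1 aff II-2×II-1: cc
C/III-2 un II-2×II-1: CC|Cc
⇒ C over [I-1,I-2,II-1,II-2,II-3,III-1,III-2]: 5 consistent
S/I-1 un ·: Ss
S/I-2 un ·: Ss
S/II-1 un I-1×I-2: SS|Ss
S/II-2 un ·: SS|Ss
S/II-3 aff I-1×I-2: ss
S/III-1 un II-2×II-1: SS|Ss
S/III-2 un II-2×II-1: SS|Ss
⇒ S over [I-1,I-2,II-1,II-2,II-3,III-1,III-2]: 13 consistent

I-1 ∈ {CC Ss, Cc Ss}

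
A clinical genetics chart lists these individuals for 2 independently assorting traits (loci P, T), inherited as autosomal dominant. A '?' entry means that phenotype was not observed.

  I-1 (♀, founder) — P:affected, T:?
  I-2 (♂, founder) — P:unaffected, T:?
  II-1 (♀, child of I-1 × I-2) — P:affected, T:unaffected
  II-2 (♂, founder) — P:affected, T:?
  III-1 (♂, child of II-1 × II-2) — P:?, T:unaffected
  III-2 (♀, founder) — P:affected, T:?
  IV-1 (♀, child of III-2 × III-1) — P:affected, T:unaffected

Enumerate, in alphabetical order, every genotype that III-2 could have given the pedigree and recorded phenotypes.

III-2 ∈ {PP Tt, PP tt, Pp Tt, Pp tt}

P/I-1 aff ·: Pp|PP
P/I-2 un ·: pp
P/II-1 aff I-1×I-2: Pp
P/II-2 aff ·: Pp|PP
P/III-1 ? II-1×II-2: pp|Pp|PP
P/III-2 aff ·: Pp|PP
P/IV-1 aff III-2×III-1: Pp|PP
⇒ P over [I-1,I-2,II-1,II-2,III-1,III-2,IV-1]: 32 consistent
T/I-1 ? ·: tt|Tt
T/I-2 ? ·: tt|Tt
T/II-1 un I-1×I-2: tt
T/II-2 ? ·: tt|Tt
T/III-1 un II-1×II-2: tt
T/III-2 ? ·: tt|Tt
T/IV-1 un III-2×III-1: tt
⇒ T over [I-1,I-2,II-1,II-2,III-1,III-2,IV-1]: 16 consistent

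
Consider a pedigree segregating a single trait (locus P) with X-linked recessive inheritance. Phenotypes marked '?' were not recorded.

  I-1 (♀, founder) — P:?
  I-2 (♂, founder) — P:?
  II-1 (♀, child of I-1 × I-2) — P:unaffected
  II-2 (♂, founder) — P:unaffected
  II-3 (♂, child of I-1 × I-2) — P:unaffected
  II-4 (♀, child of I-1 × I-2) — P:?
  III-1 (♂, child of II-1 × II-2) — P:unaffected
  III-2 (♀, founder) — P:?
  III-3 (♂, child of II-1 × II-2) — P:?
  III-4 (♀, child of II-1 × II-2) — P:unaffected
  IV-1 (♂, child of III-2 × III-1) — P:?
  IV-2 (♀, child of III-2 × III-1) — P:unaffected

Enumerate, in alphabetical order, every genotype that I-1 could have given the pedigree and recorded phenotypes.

P/I-1 ? ·: X^PX^P|X^PX^p
P/I-2 ? ·: X^PY|X^pY
P/II-1 un I-1×I-2: X^PX^P|X^PX^p
P/II-2 un ·: X^PY
P/II-3 un I-1×I-2: X^PY
P/II-4 ? I-1×I-2: X^PX^P|X^PX^p|X^pX^p
P/III-1 un II-1×II-2: X^PY
P/III-2 ? ·: X^PX^P|X^PX^p|X^pX^p
P/III-3 ? II-1×II-2: X^PY|X^pY
P/III-4 un II-1×II-2: X^PX^P|X^PX^p
P/IV-1 ? III-2×III-1: X^PY|X^pY
P/IV-2 un III-2×III-1: X^PX^P|X^PX^p
⇒ P over [I-1,I-2,II-1,II-2,II-3,II-4,III-1,III-2,III-3,III-4,IV-1,IV-2]: 138 consistent

I-1 ∈ {X^PX^P, X^PX^p}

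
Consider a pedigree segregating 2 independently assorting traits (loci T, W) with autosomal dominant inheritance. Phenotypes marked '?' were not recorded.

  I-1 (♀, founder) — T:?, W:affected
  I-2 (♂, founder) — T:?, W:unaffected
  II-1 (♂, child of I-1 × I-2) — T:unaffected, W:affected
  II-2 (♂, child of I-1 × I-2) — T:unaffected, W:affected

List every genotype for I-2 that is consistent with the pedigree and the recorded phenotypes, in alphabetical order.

I-2 ∈ {Tt ww, tt ww}

T/I-1 ? ·: tt|Tt
T/I-2 ? ·: tt|Tt
T/II-1 un I-1×I-2: tt
T/II-2 un I-1×I-2: tt
⇒ T over [I-1,I-2,II-1,II-2]: 4 consistent
W/I-1 aff ·: Ww|WW
W/I-2 un ·: ww
W/II-1 aff I-1×I-2: Ww
W/II-2 aff I-1×I-2: Ww
⇒ W over [I-1,I-2,II-1,II-2]: 2 consistent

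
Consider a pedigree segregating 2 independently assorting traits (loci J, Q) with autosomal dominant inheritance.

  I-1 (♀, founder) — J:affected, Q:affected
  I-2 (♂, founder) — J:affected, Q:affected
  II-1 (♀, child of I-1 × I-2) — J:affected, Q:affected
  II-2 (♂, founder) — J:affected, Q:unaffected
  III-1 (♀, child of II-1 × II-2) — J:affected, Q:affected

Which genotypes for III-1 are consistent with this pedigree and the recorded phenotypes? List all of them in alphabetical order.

J/I-1 aff ·: Jj|JJ
J/I-2 aff ·: Jj|JJ
J/II-1 aff I-1×I-2: Jj|JJ
J/II-2 aff ·: Jj|JJ
J/III-1 aff II-1×II-2: Jj|JJ
⇒ J over [I-1,I-2,II-1,II-2,III-1]: 24 consistent
Q/I-1 aff ·: Qq|QQ
Q/I-2 aff ·: Qq|QQ
Q/II-1 aff I-1×I-2: Qq|QQ
Q/II-2 un ·: qq
Q/III-1 aff II-1×II-2: Qq
⇒ Q over [I-1,I-2,II-1,II-2,III-1]: 7 consistent

III-1 ∈ {JJ Qq, Jj Qq}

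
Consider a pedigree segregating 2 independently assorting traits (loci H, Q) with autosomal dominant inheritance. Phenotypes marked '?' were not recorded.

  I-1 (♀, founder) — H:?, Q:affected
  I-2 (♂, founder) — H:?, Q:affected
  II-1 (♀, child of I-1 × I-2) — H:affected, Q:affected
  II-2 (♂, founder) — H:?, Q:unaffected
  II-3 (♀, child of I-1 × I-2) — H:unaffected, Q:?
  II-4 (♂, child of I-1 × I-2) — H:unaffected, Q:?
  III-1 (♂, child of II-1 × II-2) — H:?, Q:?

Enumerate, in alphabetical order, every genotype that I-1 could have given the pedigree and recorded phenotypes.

I-1 ∈ {Hh QQ, Hh Qq, hh QQ, hh Qq}

H/I-1 ? ·: hh|Hh
H/I-2 ? ·: hh|Hh
H/II-1 aff I-1×I-2: Hh|HH
H/II-2 ? ·: hh|Hh|HH
H/II-3 un I-1×I-2: hh
H/II-4 un I-1×I-2: hh
H/III-1 ? II-1×II-2: hh|Hh|HH
⇒ H over [I-1,I-2,II-1,II-2,II-3,II-4,III-1]: 25 consistent
Q/I-1 aff ·: Qq|QQ
Q/I-2 aff ·: Qq|QQ
Q/II-1 aff I-1×I-2: Qq|QQ
Q/II-2 un ·: qq
Q/II-3 ? I-1×I-2: qq|Qq|QQ
Q/II-4 ? I-1×I-2: qq|Qq|QQ
Q/III-1 ? II-1×II-2: qq|Qq
⇒ Q over [I-1,I-2,II-1,II-2,II-3,II-4,III-1]: 52 consistent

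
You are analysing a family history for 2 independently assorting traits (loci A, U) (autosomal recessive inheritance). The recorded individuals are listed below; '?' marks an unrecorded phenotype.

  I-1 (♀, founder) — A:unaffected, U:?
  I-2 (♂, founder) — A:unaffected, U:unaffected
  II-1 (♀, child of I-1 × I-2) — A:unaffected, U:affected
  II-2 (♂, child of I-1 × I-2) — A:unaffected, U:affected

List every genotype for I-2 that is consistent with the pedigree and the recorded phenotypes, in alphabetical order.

I-2 ∈ {AA Uu, Aa Uu}

A/I-1 un ·: AA|Aa
A/I-2 un ·: AA|Aa
A/II-1 un I-1×I-2: AA|Aa
A/II-2 un I-1×I-2: AA|Aa
⇒ A over [I-1,I-2,II-1,II-2]: 13 consistent
U/I-1 ? ·: Uu|uu
U/I-2 un ·: Uu
U/II-1 aff I-1×I-2: uu
U/II-2 aff I-1×I-2: uu
⇒ U over [I-1,I-2,II-1,II-2]: 2 consistent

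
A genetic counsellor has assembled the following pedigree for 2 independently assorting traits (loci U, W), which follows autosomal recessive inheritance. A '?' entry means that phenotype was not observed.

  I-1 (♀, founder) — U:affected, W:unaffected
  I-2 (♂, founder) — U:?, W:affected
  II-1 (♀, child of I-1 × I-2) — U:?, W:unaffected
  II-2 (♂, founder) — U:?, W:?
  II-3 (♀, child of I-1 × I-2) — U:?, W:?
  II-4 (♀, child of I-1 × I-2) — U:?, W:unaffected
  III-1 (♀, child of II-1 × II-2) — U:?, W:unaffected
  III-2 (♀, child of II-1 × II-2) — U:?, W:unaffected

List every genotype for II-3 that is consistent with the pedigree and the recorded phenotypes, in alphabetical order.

U/I-1 aff ·: uu
U/I-2 ? ·: UU|Uu|uu
U/II-1 ? I-1×I-2: Uu|uu
U/II-2 ? ·: UU|Uu|uu
U/II-3 ? I-1×I-2: Uu|uu
U/II-4 ? I-1×I-2: Uu|uu
U/III-1 ? II-1×II-2: UU|Uu|uu
U/III-2 ? II-1×II-2: UU|Uu|uu
⇒ U over [I-1,I-2,II-1,II-2,II-3,II-4,III-1,III-2]: 115 consistent
W/I-1 un ·: WW|Ww
W/I-2 aff ·: ww
W/II-1 un I-1×I-2: Ww
W/II-2 ? ·: WW|Ww|ww
W/II-3 ? I-1×I-2: Ww|ww
W/II-4 un I-1×I-2: Ww
W/III-1 un II-1×II-2: WW|Ww
W/III-2 un II-1×II-2: WW|Ww
⇒ W over [I-1,I-2,II-1,II-2,II-3,II-4,III-1,III-2]: 27 consistent

II-3 ∈ {Uu Ww, Uu ww, uu Ww, uu ww}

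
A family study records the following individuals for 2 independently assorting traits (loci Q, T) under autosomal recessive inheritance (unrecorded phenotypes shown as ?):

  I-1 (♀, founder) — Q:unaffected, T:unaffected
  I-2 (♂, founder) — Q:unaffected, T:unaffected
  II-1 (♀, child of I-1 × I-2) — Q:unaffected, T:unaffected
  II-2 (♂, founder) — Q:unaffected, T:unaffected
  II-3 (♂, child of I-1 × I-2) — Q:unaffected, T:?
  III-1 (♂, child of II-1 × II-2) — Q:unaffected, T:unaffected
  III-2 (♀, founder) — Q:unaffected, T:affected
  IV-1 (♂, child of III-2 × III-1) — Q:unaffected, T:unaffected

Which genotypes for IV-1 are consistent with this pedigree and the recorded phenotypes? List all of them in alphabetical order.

Q/I-1 un ·: QQ|Qq
Q/I-2 un ·: QQ|Qq
Q/II-1 un I-1×I-2: QQ|Qq
Q/II-2 un ·: QQ|Qq
Q/II-3 un I-1×I-2: QQ|Qq
Q/III-1 un II-1×II-2: QQ|Qq
Q/III-2 un ·: QQ|Qq
Q/IV-1 un III-2×III-1: QQ|Qq
⇒ Q over [I-1,I-2,II-1,II-2,II-3,III-1,III-2,IV-1]: 154 consistent
T/I-1 un ·: TT|Tt
T/I-2 un ·: TT|Tt
T/II-1 un I-1×I-2: TT|Tt
T/II-2 un ·: TT|Tt
T/II-3 ? I-1×I-2: TT|Tt|tt
T/III-1 un II-1×II-2: TT|Tt
T/III-2 aff ·: tt
T/IV-1 un III-2×III-1: Tt
⇒ T over [I-1,I-2,II-1,II-2,II-3,III-1,III-2,IV-1]: 52 consistent

IV-1 ∈ {QQ Tt, Qq Tt}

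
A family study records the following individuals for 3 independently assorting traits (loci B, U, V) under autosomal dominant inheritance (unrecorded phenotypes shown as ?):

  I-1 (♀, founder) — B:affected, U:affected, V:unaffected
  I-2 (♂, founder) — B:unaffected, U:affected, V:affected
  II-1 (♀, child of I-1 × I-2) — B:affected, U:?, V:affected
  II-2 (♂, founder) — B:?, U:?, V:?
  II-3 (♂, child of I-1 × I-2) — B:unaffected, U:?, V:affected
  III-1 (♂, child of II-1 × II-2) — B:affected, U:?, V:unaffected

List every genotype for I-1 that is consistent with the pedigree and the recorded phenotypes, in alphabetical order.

B/I-1 aff ·: Bb
B/I-2 un ·: bb
B/II-1 aff I-1×I-2: Bb
B/II-2 ? ·: bb|Bb|BB
B/II-3 un I-1×I-2: bb
B/III-1 aff II-1×II-2: Bb|BB
⇒ B over [I-1,I-2,II-1,II-2,II-3,III-1]: 5 consistent
U/I-1 aff ·: Uu|UU
U/I-2 aff ·: Uu|UU
U/II-1 ? I-1×I-2: uu|Uu|UU
U/II-2 ? ·: uu|Uu|UU
U/II-3 ? I-1×I-2: uu|Uu|UU
U/III-1 ? II-1×II-2: uu|Uu|UU
⇒ U over [I-1,I-2,II-1,II-2,II-3,III-1]: 93 consistent
V/I-1 un ·: vv
V/I-2 aff ·: Vv|VV
V/II-1 aff I-1×I-2: Vv
V/II-2 ? ·: vv|Vv
V/II-3 aff I-1×I-2: Vv
V/III-1 un II-1×II-2: vv
⇒ V over [I-1,I-2,II-1,II-2,II-3,III-1]: 4 consistent

I-1 ∈ {Bb UU vv, Bb Uu vv}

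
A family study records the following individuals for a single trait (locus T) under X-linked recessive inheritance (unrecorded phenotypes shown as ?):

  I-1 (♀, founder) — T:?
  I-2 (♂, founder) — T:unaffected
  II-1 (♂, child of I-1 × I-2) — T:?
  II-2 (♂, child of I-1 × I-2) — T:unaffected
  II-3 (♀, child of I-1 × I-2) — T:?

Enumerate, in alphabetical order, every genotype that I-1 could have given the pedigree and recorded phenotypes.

I-1 ∈ {X^TX^T, X^TX^t}

T/I-1 ? ·: X^TX^T|X^TX^t
T/I-2 un ·: X^TY
T/II-1 ? I-1×I-2: X^TY|X^tY
T/II-2 un I-1×I-2: X^TY
T/II-3 ? I-1×I-2: X^TX^T|X^TX^t
⇒ T over [I-1,I-2,II-1,II-2,II-3]: 5 consistent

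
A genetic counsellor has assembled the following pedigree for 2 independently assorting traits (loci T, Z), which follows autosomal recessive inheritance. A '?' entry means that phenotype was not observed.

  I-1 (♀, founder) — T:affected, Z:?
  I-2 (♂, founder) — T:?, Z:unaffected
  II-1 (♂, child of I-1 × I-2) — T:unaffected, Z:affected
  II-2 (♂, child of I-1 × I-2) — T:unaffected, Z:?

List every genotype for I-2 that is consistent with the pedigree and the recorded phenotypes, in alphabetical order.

T/I-1 aff ·: tt
T/I-2 ? ·: TT|Tt
T/II-1 un I-1×I-2: Tt
T/II-2 un I-1×I-2: Tt
⇒ T over [I-1,I-2,II-1,II-2]: 2 consistent
Z/I-1 ? ·: Zz|zz
Z/I-2 un ·: Zz
Z/II-1 aff I-1×I-2: zz
Z/II-2 ? I-1×I-2: ZZ|Zz|zz
⇒ Z over [I-1,I-2,II-1,II-2]: 5 consistent

I-2 ∈ {TT Zz, Tt Zz}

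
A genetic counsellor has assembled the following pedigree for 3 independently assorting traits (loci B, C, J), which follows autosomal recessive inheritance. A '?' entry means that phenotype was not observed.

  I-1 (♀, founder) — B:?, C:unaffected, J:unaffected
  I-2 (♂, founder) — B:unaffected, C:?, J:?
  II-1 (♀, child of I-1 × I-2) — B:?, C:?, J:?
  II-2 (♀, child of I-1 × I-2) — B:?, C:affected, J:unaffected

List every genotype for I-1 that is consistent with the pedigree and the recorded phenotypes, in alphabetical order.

B/I-1 ? ·: BB|Bb|bb
B/I-2 un ·: BB|Bb
B/II-1 ? I-1×I-2: BB|Bb|bb
B/II-2 ? I-1×I-2: BB|Bb|bb
⇒ B over [I-1,I-2,II-1,II-2]: 23 consistent
C/I-1 un ·: Cc
C/I-2 ? ·: Cc|cc
C/II-1 ? I-1×I-2: CC|Cc|cc
C/II-2 aff I-1×I-2: cc
⇒ C over [I-1,I-2,II-1,II-2]: 5 consistent
J/I-1 un ·: JJ|Jj
J/I-2 ? ·: JJ|Jj|jj
J/II-1 ? I-1×I-2: JJ|Jj|jj
J/II-2 un I-1×I-2: JJ|Jj
⇒ J over [I-1,I-2,II-1,II-2]: 18 consistent

I-1 ∈ {BB Cc JJ, BB Cc Jj, Bb Cc JJ, Bb Cc Jj, bb Cc JJ, bb Cc Jj}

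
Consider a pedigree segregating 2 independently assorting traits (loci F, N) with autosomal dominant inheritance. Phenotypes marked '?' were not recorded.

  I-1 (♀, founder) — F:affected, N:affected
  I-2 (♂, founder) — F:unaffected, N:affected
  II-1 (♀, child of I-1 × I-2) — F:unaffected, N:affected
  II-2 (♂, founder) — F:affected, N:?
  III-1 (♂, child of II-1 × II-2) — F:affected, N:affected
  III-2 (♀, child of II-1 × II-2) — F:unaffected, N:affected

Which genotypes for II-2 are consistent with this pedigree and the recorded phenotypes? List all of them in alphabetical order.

F/I-1 aff ·: Ff
F/I-2 un ·: ff
F/II-1 un I-1×I-2: ff
F/II-2 aff ·: Ff
F/III-1 aff II-1×II-2: Ff
F/III-2 un II-1×II-2: ff
⇒ F over [I-1,I-2,II-1,II-2,III-1,III-2]: 1 consistent
N/I-1 aff ·: Nn|NN
N/I-2 aff ·: Nn|NN
N/II-1 aff I-1×I-2: Nn|NN
N/II-2 ? ·: nn|Nn|NN
N/III-1 aff II-1×II-2: Nn|NN
N/III-2 aff II-1×II-2: Nn|NN
⇒ N over [I-1,I-2,II-1,II-2,III-1,III-2]: 51 consistent

II-2 ∈ {Ff NN, Ff Nn, Ff nn}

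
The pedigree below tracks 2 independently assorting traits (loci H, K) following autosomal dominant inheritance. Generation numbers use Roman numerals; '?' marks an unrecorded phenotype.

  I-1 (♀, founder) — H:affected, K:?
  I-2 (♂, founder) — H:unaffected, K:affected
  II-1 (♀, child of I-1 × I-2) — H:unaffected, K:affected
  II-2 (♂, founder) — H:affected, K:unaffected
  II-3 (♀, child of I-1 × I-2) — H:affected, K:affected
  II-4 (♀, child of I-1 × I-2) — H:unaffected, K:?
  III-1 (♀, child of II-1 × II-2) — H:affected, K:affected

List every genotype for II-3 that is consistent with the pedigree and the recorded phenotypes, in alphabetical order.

II-3 ∈ {Hh KK, Hh Kk}

H/I-1 aff ·: Hh
H/I-2 un ·: hh
H/II-1 un I-1×I-2: hh
H/II-2 aff ·: Hh|HH
H/II-3 aff I-1×I-2: Hh
H/II-4 un I-1×I-2: hh
H/III-1 aff II-1×II-2: Hh
⇒ H over [I-1,I-2,II-1,II-2,II-3,II-4,III-1]: 2 consistent
K/I-1 ? ·: kk|Kk|KK
K/I-2 aff ·: Kk|KK
K/II-1 aff I-1×I-2: Kk|KK
K/II-2 un ·: kk
K/II-3 aff I-1×I-2: Kk|KK
K/II-4 ? I-1×I-2: kk|Kk|KK
K/III-1 aff II-1×II-2: Kk
⇒ K over [I-1,I-2,II-1,II-2,II-3,II-4,III-1]: 32 consistent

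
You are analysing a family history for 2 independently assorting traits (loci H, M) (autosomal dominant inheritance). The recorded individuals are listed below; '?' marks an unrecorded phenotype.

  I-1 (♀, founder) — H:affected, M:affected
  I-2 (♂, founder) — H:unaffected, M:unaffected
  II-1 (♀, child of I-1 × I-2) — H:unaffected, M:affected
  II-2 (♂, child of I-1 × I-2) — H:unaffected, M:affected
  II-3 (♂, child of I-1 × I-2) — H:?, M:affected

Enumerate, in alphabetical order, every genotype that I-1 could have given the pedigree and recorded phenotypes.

I-1 ∈ {Hh MM, Hh Mm}

H/I-1 aff ·: Hh
H/I-2 un ·: hh
H/II-1 un I-1×I-2: hh
H/II-2 un I-1×I-2: hh
H/II-3 ? I-1×I-2: hh|Hh
⇒ H over [I-1,I-2,II-1,II-2,II-3]: 2 consistent
M/I-1 aff ·: Mm|MM
M/I-2 un ·: mm
M/II-1 aff I-1×I-2: Mm
M/II-2 aff I-1×I-2: Mm
M/II-3 aff I-1×I-2: Mm
⇒ M over [I-1,I-2,II-1,II-2,II-3]: 2 consistent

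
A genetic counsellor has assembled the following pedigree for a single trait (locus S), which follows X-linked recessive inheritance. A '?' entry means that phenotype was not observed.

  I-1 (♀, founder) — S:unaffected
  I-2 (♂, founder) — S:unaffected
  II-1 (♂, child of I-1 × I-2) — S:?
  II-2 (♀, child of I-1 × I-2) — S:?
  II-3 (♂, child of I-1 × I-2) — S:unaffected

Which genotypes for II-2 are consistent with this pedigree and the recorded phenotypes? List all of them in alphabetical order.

II-2 ∈ {X^SX^S, X^SX^s}

S/I-1 un ·: X^SX^S|X^SX^s
S/I-2 un ·: X^SY
S/II-1 ? I-1×I-2: X^SY|X^sY
S/II-2 ? I-1×I-2: X^SX^S|X^SX^s
S/II-3 un I-1×I-2: X^SY
⇒ S over [I-1,I-2,II-1,II-2,II-3]: 5 consistent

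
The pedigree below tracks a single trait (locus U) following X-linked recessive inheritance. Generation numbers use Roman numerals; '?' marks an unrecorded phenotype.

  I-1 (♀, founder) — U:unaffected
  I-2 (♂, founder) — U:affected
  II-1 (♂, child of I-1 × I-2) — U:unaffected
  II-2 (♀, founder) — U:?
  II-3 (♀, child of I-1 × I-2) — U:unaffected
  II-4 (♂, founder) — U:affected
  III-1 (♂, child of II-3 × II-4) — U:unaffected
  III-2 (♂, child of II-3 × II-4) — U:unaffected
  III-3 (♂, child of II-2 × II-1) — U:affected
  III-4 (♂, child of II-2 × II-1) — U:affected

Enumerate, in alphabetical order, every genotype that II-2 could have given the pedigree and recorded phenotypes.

U/I-1 un ·: X^UX^U|X^UX^u
U/I-2 aff ·: X^uY
U/II-1 un I-1×I-2: X^UY
U/II-2 ? ·: X^UX^u|X^uX^u
U/II-3 un I-1×I-2: X^UX^u
U/II-4 aff ·: X^uY
U/III-1 un II-3×II-4: X^UY
U/III-2 un II-3×II-4: X^UY
U/III-3 aff II-2×II-1: X^uY
U/III-4 aff II-2×II-1: X^uY
⇒ U over [I-1,I-2,II-1,II-2,II-3,II-4,III-1,III-2,III-3,III-4]: 4 consistent

II-2 ∈ {X^UX^u, X^uX^u}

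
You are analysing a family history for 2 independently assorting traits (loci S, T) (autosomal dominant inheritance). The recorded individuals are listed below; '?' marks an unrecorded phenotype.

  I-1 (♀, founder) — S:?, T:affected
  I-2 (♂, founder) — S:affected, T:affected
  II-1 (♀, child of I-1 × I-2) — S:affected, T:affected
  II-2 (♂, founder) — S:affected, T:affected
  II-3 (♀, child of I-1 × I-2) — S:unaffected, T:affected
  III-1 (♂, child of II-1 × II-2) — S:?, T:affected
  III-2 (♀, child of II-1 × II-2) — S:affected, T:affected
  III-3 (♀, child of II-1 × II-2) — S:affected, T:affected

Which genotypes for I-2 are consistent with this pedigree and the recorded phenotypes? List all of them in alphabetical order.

I-2 ∈ {Ss TT, Ss Tt}

S/I-1 ? ·: ss|Ss
S/I-2 aff ·: Ss
S/II-1 aff I-1×I-2: Ss|SS
S/II-2 aff ·: Ss|SS
S/II-3 un I-1×I-2: ss
S/III-1 ? II-1×II-2: ss|Ss|SS
S/III-2 aff II-1×II-2: Ss|SS
S/III-3 aff II-1×II-2: Ss|SS
⇒ S over [I-1,I-2,II-1,II-2,II-3,III-1,III-2,III-3]: 49 consistent
T/I-1 aff ·: Tt|TT
T/I-2 aff ·: Tt|TT
T/II-1 aff I-1×I-2: Tt|TT
T/II-2 aff ·: Tt|TT
T/II-3 aff I-1×I-2: Tt|TT
T/III-1 aff II-1×II-2: Tt|TT
T/III-2 aff II-1×II-2: Tt|TT
T/III-3 aff II-1×II-2: Tt|TT
⇒ T over [I-1,I-2,II-1,II-2,II-3,III-1,III-2,III-3]: 159 consistent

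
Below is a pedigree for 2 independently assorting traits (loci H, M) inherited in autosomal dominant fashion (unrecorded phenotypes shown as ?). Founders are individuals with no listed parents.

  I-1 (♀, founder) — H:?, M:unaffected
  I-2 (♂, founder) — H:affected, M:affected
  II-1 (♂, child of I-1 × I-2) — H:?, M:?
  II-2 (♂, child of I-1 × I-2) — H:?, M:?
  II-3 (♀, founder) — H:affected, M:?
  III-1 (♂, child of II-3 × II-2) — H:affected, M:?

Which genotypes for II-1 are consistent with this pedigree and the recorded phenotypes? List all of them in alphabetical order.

H/I-1 ? ·: hh|Hh|HH
H/I-2 aff ·: Hh|HH
H/II-1 ? I-1×I-2: hh|Hh|HH
H/II-2 ? I-1×I-2: hh|Hh|HH
H/II-3 aff ·: Hh|HH
H/III-1 aff II-3×II-2: Hh|HH
⇒ H over [I-1,I-2,II-1,II-2,II-3,III-1]: 74 consistent
M/I-1 un ·: mm
M/I-2 aff ·: Mm|MM
M/II-1 ? I-1×I-2: mm|Mm
M/II-2 ? I-1×I-2: mm|Mm
M/II-3 ? ·: mm|Mm|MM
M/III-1 ? II-3×II-2: mm|Mm|MM
⇒ M over [I-1,I-2,II-1,II-2,II-3,III-1]: 29 consistent

II-1 ∈ {HH Mm, HH mm, Hh Mm, Hh mm, hh Mm, hh mm}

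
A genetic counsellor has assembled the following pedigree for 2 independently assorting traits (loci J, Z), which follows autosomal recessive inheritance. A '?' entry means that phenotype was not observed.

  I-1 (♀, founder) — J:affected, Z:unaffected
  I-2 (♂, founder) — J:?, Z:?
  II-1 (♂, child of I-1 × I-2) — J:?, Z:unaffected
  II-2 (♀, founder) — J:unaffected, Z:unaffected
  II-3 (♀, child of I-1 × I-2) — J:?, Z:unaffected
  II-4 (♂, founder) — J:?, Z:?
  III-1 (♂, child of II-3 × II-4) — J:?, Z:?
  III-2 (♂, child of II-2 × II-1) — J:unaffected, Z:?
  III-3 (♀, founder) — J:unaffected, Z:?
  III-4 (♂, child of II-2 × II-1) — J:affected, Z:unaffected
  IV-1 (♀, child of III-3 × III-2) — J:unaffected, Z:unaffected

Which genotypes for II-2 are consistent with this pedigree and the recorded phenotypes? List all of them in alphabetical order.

II-2 ∈ {Jj ZZ, Jj Zz}

J/I-1 aff ·: jj
J/I-2 ? ·: JJ|Jj|jj
J/II-1 ? I-1×I-2: Jj|jj
J/II-2 un ·: Jj
J/II-3 ? I-1×I-2: Jj|jj
J/II-4 ? ·: JJ|Jj|jj
J/III-1 ? II-3×II-4: JJ|Jj|jj
J/III-2 un II-2×II-1: JJ|Jj
J/III-3 un ·: JJ|Jj
J/III-4 aff II-2×II-1: jj
J/IV-1 un III-3×III-2: JJ|Jj
⇒ J over [I-1,I-2,II-1,II-2,II-3,II-4,III-1,III-2,III-3,III-4,IV-1]: 186 consistent
Z/I-1 un ·: ZZ|Zz
Z/I-2 ? ·: ZZ|Zz|zz
Z/II-1 un I-1×I-2: ZZ|Zz
Z/II-2 un ·: ZZ|Zz
Z/II-3 un I-1×I-2: ZZ|Zz
Z/II-4 ? ·: ZZ|Zz|zz
Z/III-1 ? II-3×II-4: ZZ|Zz|zz
Z/III-2 ? II-2×II-1: ZZ|Zz|zz
Z/III-3 ? ·: ZZ|Zz|zz
Z/III-4 un II-2×II-1: ZZ|Zz
Z/IV-1 un III-3×III-2: ZZ|Zz
⇒ Z over [I-1,I-2,II-1,II-2,II-3,II-4,III-1,III-2,III-3,III-4,IV-1]: 2694 consistent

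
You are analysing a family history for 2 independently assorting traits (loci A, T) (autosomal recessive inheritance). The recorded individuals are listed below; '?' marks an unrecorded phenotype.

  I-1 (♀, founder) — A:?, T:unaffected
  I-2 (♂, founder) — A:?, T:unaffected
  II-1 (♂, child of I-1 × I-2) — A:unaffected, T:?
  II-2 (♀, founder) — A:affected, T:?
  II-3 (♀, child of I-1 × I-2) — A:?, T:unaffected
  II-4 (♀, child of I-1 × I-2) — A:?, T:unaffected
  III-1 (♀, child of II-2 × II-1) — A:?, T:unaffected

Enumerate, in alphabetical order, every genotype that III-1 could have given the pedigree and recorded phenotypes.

III-1 ∈ {Aa TT, Aa Tt, aa TT, aa Tt}

A/I-1 ? ·: AA|Aa|aa
A/I-2 ? ·: AA|Aa|aa
A/II-1 un I-1×I-2: AA|Aa
A/II-2 aff ·: aa
A/II-3 ? I-1×I-2: AA|Aa|aa
A/II-4 ? I-1×I-2: AA|Aa|aa
A/III-1 ? II-2×II-1: Aa|aa
⇒ A over [I-1,I-2,II-1,II-2,II-3,II-4,III-1]: 72 consistent
T/I-1 un ·: TT|Tt
T/I-2 un ·: TT|Tt
T/II-1 ? I-1×I-2: TT|Tt|tt
T/II-2 ? ·: TT|Tt|tt
T/II-3 un I-1×I-2: TT|Tt
T/II-4 un I-1×I-2: TT|Tt
T/III-1 un II-2×II-1: TT|Tt
⇒ T over [I-1,I-2,II-1,II-2,II-3,II-4,III-1]: 120 consistent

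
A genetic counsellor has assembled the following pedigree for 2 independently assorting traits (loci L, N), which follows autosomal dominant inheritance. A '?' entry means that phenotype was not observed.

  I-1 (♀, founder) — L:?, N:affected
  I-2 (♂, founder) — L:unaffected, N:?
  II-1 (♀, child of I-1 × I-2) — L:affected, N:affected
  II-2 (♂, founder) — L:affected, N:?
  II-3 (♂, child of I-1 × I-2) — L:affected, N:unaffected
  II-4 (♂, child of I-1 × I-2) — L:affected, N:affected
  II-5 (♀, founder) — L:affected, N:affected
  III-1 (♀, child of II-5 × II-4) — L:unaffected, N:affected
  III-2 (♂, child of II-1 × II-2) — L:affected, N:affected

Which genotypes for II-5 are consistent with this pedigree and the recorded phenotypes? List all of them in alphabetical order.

II-5 ∈ {Ll NN, Ll Nn}

L/I-1 ? ·: Ll|LL
L/I-2 un ·: ll
L/II-1 aff I-1×I-2: Ll
L/II-2 aff ·: Ll|LL
L/II-3 aff I-1×I-2: Ll
L/II-4 aff I-1×I-2: Ll
L/II-5 aff ·: Ll
L/III-1 un II-5×II-4: ll
L/III-2 aff II-1×II-2: Ll|LL
⇒ L over [I-1,I-2,II-1,II-2,II-3,II-4,II-5,III-1,III-2]: 8 consistent
N/I-1 aff ·: Nn
N/I-2 ? ·: nn|Nn
N/II-1 aff I-1×I-2: Nn|NN
N/II-2 ? ·: nn|Nn|NN
N/II-3 un I-1×I-2: nn
N/II-4 aff I-1×I-2: Nn|NN
N/II-5 aff ·: Nn|NN
N/III-1 aff II-5×II-4: Nn|NN
N/III-2 aff II-1×II-2: Nn|NN
⇒ N over [I-1,I-2,II-1,II-2,II-3,II-4,II-5,III-1,III-2]: 83 consistent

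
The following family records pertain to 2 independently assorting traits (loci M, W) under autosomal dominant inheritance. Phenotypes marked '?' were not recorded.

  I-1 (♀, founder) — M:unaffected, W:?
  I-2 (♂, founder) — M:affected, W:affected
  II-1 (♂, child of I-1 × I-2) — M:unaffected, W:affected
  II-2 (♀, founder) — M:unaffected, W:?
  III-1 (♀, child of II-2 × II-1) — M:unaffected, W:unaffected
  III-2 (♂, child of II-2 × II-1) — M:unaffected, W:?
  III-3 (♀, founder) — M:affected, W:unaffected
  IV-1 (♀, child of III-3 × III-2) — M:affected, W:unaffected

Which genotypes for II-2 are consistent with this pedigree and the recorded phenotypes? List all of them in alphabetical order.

II-2 ∈ {mm Ww, mm ww}

M/I-1 un ·: mm
M/I-2 aff ·: Mm
M/II-1 un I-1×I-2: mm
M/II-2 un ·: mm
M/III-1 un II-2×II-1: mm
M/III-2 un II-2×II-1: mm
M/III-3 aff ·: Mm|MM
M/IV-1 aff III-3×III-2: Mm
⇒ M over [I-1,I-2,II-1,II-2,III-1,III-2,III-3,IV-1]: 2 consistent
W/I-1 ? ·: ww|Ww|WW
W/I-2 aff ·: Ww|WW
W/II-1 aff I-1×I-2: Ww
W/II-2 ? ·: ww|Ww
W/III-1 un II-2×II-1: ww
W/III-2 ? II-2×II-1: ww|Ww
W/III-3 un ·: ww
W/IV-1 un III-3×III-2: ww
⇒ W over [I-1,I-2,II-1,II-2,III-1,III-2,III-3,IV-1]: 20 consistent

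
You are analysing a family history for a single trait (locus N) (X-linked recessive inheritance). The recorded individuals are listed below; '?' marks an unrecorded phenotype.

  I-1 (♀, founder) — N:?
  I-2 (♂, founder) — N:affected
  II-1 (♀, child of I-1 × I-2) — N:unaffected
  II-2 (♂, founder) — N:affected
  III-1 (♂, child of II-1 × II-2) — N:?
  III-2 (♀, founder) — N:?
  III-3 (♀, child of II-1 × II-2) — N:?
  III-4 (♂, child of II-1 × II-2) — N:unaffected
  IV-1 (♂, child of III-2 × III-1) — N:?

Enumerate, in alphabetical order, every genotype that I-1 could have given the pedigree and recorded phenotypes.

I-1 ∈ {X^NX^N, X^NX^n}

N/I-1 ? ·: X^NX^N|X^NX^n
N/I-2 aff ·: X^nY
N/II-1 un I-1×I-2: X^NX^n
N/II-2 aff ·: X^nY
N/III-1 ? II-1×II-2: X^NY|X^nY
N/III-2 ? ·: X^NX^N|X^NX^n|X^nX^n
N/III-3 ? II-1×II-2: X^NX^n|X^nX^n
N/III-4 un II-1×II-2: X^NY
N/IV-1 ? III-2×III-1: X^NY|X^nY
⇒ N over [I-1,I-2,II-1,II-2,III-1,III-2,III-3,III-4,IV-1]: 32 consistent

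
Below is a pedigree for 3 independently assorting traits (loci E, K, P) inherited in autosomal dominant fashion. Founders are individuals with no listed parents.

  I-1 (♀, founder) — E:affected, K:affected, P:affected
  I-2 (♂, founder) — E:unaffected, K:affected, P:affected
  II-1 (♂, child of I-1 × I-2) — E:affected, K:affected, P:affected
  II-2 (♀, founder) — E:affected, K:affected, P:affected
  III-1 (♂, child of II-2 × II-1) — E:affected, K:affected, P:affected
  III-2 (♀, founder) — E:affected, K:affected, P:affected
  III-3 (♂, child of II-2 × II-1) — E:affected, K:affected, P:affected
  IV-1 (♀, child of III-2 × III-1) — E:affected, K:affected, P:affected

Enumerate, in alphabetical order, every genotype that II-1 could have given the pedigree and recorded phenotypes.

E/I-1 aff ·: Ee|EE
E/I-2 un ·: ee
E/II-1 aff I-1×I-2: Ee
E/II-2 aff ·: Ee|EE
E/III-1 aff II-2×II-1: Ee|EE
E/III-2 aff ·: Ee|EE
E/III-3 aff II-2×II-1: Ee|EE
E/IV-1 aff III-2×III-1: Ee|EE
⇒ E over [I-1,I-2,II-1,II-2,III-1,III-2,III-3,IV-1]: 56 consistent
K/I-1 aff ·: Kk|KK
K/I-2 aff ·: Kk|KK
K/II-1 aff I-1×I-2: Kk|KK
K/II-2 aff ·: Kk|KK
K/III-1 aff II-2×II-1: Kk|KK
K/III-2 aff ·: Kk|KK
K/III-3 aff II-2×II-1: Kk|KK
K/IV-1 aff III-2×III-1: Kk|KK
⇒ K over [I-1,I-2,II-1,II-2,III-1,III-2,III-3,IV-1]: 152 consistent
P/I-1 aff ·: Pp|PP
P/I-2 aff ·: Pp|PP
P/II-1 aff I-1×I-2: Pp|PP
P/II-2 aff ·: Pp|PP
P/III-1 aff II-2×II-1: Pp|PP
P/III-2 aff ·: Pp|PP
P/III-3 aff II-2×II-1: Pp|PP
P/IV-1 aff III-2×III-1: Pp|PP
⇒ P over [I-1,I-2,II-1,II-2,III-1,III-2,III-3,IV-1]: 152 consistent

II-1 ∈ {Ee KK PP, Ee KK Pp, Ee Kk PP, Ee Kk Pp}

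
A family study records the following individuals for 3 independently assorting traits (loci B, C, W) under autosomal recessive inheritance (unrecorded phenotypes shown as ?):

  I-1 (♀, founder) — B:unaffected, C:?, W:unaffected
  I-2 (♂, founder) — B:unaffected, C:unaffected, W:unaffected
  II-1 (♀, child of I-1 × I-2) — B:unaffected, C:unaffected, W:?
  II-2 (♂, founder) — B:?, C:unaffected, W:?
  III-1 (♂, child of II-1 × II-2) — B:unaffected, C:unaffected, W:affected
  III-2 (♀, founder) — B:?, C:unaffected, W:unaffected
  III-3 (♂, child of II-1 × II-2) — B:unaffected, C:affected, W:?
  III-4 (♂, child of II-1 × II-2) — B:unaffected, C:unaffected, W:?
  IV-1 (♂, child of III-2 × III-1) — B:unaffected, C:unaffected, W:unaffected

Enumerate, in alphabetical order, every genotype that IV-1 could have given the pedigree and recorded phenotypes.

IV-1 ∈ {BB CC Ww, BB Cc Ww, Bb CC Ww, Bb Cc Ww}

B/I-1 un ·: BB|Bb
B/I-2 un ·: BB|Bb
B/II-1 un I-1×I-2: BB|Bb
B/II-2 ? ·: BB|Bb|bb
B/III-1 un II-1×II-2: BB|Bb
B/III-2 ? ·: BB|Bb|bb
B/III-3 un II-1×II-2: BB|Bb
B/III-4 un II-1×II-2: BB|Bb
B/IV-1 un III-2×III-1: BB|Bb
⇒ B over [I-1,I-2,II-1,II-2,III-1,III-2,III-3,III-4,IV-1]: 411 consistent
C/I-1 ? ·: CC|Cc|cc
C/I-2 un ·: CC|Cc
C/II-1 un I-1×I-2: Cc
C/II-2 un ·: Cc
C/III-1 un II-1×II-2: CC|Cc
C/III-2 un ·: CC|Cc
C/III-3 aff II-1×II-2: cc
C/III-4 un II-1×II-2: CC|Cc
C/IV-1 un III-2×III-1: CC|Cc
⇒ C over [I-1,I-2,II-1,II-2,III-1,III-2,III-3,III-4,IV-1]: 70 consistent
W/I-1 un ·: WW|Ww
W/I-2 un ·: WW|Ww
W/II-1 ? I-1×I-2: Ww|ww
W/II-2 ? ·: Ww|ww
W/III-1 aff II-1×II-2: ww
W/III-2 un ·: WW|Ww
W/III-3 ? II-1×II-2: WW|Ww|ww
W/III-4 ? II-1×II-2: WW|Ww|ww
W/IV-1 un III-2×III-1: Ww
⇒ W over [I-1,I-2,II-1,II-2,III-1,III-2,III-3,III-4,IV-1]: 88 consistent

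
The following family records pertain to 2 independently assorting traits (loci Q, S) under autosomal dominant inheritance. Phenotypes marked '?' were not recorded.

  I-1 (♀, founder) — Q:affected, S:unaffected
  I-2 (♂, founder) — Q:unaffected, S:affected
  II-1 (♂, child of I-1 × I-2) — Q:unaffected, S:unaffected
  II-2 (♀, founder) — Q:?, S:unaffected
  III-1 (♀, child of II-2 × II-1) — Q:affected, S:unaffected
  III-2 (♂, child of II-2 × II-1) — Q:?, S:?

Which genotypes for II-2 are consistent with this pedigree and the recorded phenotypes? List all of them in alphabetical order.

Q/I-1 aff ·: Qq
Q/I-2 un ·: qq
Q/II-1 un I-1×I-2: qq
Q/II-2 ? ·: Qq|QQ
Q/III-1 aff II-2×II-1: Qq
Q/III-2 ? II-2×II-1: qq|Qq
⇒ Q over [I-1,I-2,II-1,II-2,III-1,III-2]: 3 consistent
S/I-1 un ·: ss
S/I-2 aff ·: Ss
S/II-1 un I-1×I-2: ss
S/II-2 un ·: ss
S/III-1 un II-2×II-1: ss
S/III-2 ? II-2×II-1: ss
⇒ S over [I-1,I-2,II-1,II-2,III-1,III-2]: 1 consistent

II-2 ∈ {QQ ss, Qq ss}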